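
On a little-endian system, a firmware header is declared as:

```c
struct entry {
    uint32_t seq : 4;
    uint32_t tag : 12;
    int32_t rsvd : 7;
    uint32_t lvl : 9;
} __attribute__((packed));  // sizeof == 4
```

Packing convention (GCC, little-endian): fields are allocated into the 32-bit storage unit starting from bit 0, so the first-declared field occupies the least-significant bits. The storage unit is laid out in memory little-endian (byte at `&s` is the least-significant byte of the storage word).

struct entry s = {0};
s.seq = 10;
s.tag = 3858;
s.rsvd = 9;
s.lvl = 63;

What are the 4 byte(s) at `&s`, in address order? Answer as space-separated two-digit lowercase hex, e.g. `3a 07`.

2a f1 89 1f

seq:4 = 10 → 0xa << 0 → word 0x0000000a
tag:12 = 3858 → 0xf12 << 4 → word 0x0000f12a
rsvd:7 = 9 → 0x9 << 16 → word 0x0009f12a
lvl:9 = 63 → 0x3f << 23 → word 0x1f89f12a
word = 0x1f89f12a → little-endian bytes:
  [0]=0x2a  [1]=0xf1  [2]=0x89  [3]=0x1f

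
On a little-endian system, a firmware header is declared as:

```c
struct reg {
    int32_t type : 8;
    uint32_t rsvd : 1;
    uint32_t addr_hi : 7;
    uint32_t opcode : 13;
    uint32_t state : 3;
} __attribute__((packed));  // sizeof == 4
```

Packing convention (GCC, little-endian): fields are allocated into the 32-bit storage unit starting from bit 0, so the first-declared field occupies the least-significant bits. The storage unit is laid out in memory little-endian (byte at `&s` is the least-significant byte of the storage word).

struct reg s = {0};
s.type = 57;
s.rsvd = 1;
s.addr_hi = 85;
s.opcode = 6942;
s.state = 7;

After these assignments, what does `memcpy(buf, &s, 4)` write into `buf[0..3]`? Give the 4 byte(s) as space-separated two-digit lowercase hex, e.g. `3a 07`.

39 ab 1e fb

type (8b) val=57 bits=0x39 at bit 0: 0x00000039
rsvd (1b) val=1 bits=0x1 at bit 8: 0x00000139
addr_hi (7b) val=85 bits=0x55 at bit 9: 0x0000ab39
opcode (13b) val=6942 bits=0x1b1e at bit 16: 0x1b1eab39
state (3b) val=7 bits=0x7 at bit 29: 0xfb1eab39
word = 0xfb1eab39 → little-endian bytes:
  [0]=0x39  [1]=0xab  [2]=0x1e  [3]=0xfb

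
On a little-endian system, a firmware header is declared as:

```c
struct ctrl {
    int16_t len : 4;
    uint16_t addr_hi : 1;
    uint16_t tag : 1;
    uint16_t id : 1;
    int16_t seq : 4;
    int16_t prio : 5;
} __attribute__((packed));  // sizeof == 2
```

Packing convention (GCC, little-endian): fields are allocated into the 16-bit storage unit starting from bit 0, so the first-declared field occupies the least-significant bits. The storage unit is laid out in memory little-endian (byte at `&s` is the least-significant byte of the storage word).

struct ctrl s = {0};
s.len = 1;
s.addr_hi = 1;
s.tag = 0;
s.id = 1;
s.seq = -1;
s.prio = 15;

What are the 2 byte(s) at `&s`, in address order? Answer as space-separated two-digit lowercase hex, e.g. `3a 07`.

[0+:4] len=1 & 0xf = 0x1; word=0x0001
[4+:1] addr_hi=1 & 0x1 = 0x1; word=0x0011
[5+:1] tag=0 & 0x1 = 0x0; word=0x0011
[6+:1] id=1 & 0x1 = 0x1; word=0x0051
[7+:4] seq=-1 & 0xf = 0xf; word=0x07d1
[11+:5] prio=15 & 0x1f = 0xf; word=0x7fd1
word = 0x7fd1 → little-endian bytes:
  [0]=0xd1  [1]=0x7f

d1 7f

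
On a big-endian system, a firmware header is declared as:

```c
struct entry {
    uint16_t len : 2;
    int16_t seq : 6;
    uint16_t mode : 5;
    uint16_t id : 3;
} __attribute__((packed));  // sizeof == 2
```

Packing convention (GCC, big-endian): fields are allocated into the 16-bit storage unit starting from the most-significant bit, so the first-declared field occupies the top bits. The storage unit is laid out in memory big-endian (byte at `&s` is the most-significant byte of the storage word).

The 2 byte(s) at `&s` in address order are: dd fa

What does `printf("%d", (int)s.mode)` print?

[0]=0xdd [1]=0xfa (big-endian) → word 0xddfa
len [14+:2] = (word>>14) & 0x3 = 3
seq [8+:6] = (word>>8) & 0x3f = 29
mode [3+:5] = (word>>3) & 0x1f = 31  ←
id [0+:3] = (word>>0) & 0x7 = 2

31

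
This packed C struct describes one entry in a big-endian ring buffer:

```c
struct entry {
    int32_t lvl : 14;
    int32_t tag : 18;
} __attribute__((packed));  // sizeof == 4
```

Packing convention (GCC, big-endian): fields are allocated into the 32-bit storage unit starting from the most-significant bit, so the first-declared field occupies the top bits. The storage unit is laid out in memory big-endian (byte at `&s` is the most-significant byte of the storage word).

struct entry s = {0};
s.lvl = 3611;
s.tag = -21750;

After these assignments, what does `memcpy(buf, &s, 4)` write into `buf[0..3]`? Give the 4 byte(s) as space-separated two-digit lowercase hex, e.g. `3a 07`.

lvl (14b) val=3611 bits=0xe1b at bit 18: 0x386c0000
tag (18b) val=-21750 bits=0x3ab0a at bit 0: 0x386fab0a
word = 0x386fab0a → big-endian bytes:
  [0]=0x38  [1]=0x6f  [2]=0xab  [3]=0x0a

38 6f ab 0a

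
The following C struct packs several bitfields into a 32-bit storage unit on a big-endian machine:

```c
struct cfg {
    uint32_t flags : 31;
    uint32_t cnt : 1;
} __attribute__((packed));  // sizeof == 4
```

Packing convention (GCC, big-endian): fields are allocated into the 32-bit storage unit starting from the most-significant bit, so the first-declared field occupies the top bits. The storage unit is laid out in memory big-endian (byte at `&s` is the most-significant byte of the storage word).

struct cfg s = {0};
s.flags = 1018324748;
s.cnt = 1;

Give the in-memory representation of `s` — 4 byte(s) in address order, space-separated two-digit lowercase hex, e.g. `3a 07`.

79 64 ce 19

flags (31b) val=1018324748 bits=0x3cb2670c at bit 1: 0x7964ce18
cnt (1b) val=1 bits=0x1 at bit 0: 0x7964ce19
word = 0x7964ce19 → big-endian bytes:
  [0]=0x79  [1]=0x64  [2]=0xce  [3]=0x19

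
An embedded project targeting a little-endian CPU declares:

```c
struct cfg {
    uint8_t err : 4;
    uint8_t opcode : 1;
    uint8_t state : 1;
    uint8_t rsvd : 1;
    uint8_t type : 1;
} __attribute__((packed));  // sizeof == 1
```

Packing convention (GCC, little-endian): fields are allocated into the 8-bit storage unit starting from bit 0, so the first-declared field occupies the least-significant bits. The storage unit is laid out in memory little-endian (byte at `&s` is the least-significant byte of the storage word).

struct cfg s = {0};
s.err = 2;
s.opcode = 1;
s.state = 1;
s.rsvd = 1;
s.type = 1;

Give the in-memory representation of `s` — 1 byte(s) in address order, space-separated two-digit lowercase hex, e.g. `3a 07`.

err (4b) val=2 bits=0x2 at bit 0: 0x02
opcode (1b) val=1 bits=0x1 at bit 4: 0x12
state (1b) val=1 bits=0x1 at bit 5: 0x32
rsvd (1b) val=1 bits=0x1 at bit 6: 0x72
type (1b) val=1 bits=0x1 at bit 7: 0xf2
word = 0xf2 → little-endian bytes:
  [0]=0xf2

f2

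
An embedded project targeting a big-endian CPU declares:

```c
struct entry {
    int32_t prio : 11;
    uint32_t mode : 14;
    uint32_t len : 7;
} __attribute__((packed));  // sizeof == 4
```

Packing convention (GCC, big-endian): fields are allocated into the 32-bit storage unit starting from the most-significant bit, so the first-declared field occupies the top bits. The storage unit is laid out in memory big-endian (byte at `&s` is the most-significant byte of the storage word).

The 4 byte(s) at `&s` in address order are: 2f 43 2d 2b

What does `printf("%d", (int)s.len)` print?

43

[0]=0x2f [1]=0x43 [2]=0x2d [3]=0x2b (big-endian) → word 0x2f432d2b
prio [21+:11] = (word>>21) & 0x7ff = 378
mode [7+:14] = (word>>7) & 0x3fff = 1626
len [0+:7] = (word>>0) & 0x7f = 43  ←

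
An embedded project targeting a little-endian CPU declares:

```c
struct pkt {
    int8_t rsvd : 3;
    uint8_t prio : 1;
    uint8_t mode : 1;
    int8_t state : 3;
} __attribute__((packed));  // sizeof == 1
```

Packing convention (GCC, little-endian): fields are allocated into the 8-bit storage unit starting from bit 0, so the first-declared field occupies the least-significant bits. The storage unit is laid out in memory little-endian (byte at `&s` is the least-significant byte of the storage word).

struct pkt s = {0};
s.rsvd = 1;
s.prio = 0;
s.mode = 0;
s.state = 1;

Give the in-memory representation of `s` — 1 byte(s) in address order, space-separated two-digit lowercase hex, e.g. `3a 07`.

rsvd (3b) val=1 bits=0x1 at bit 0: 0x01
prio (1b) val=0 bits=0x0 at bit 3: 0x01
mode (1b) val=0 bits=0x0 at bit 4: 0x01
state (3b) val=1 bits=0x1 at bit 5: 0x21
word = 0x21 → little-endian bytes:
  [0]=0x21

21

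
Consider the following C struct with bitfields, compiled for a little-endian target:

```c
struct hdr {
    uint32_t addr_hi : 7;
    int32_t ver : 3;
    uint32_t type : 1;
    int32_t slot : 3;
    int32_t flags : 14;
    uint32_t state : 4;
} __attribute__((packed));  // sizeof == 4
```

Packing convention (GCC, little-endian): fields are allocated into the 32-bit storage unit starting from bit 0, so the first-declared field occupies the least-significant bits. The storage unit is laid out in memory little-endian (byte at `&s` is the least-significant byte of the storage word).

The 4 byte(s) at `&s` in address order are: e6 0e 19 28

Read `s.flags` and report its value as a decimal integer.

-8092

[0]=0xe6 [1]=0x0e [2]=0x19 [3]=0x28 (little-endian) → word 0x28190ee6
addr_hi:7 @ bit 0 → (0x28190ee6>>0)&0x7f = 0x66
ver:3 @ bit 7 → (0x28190ee6>>7)&0x7 = 0x5
type:1 @ bit 10 → (0x28190ee6>>10)&0x1 = 0x1
slot:3 @ bit 11 → (0x28190ee6>>11)&0x7 = 0x1
flags:14 @ bit 14 → (0x28190ee6>>14)&0x3fff = 0x2064  ←
state:4 @ bit 28 → (0x28190ee6>>28)&0xf = 0x2
flags signed 14b, MSB=1: 8292 - 16384 = -8092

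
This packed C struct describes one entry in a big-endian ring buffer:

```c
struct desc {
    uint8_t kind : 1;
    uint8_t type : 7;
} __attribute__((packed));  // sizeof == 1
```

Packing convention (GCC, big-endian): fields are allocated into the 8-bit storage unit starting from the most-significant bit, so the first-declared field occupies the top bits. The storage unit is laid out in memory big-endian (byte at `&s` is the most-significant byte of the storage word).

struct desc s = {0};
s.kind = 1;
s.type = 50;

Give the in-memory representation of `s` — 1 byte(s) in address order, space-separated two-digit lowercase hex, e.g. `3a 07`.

b2

kind (1b) val=1 bits=0x1 at bit 7: 0x80
type (7b) val=50 bits=0x32 at bit 0: 0xb2
word = 0xb2 → big-endian bytes:
  [0]=0xb2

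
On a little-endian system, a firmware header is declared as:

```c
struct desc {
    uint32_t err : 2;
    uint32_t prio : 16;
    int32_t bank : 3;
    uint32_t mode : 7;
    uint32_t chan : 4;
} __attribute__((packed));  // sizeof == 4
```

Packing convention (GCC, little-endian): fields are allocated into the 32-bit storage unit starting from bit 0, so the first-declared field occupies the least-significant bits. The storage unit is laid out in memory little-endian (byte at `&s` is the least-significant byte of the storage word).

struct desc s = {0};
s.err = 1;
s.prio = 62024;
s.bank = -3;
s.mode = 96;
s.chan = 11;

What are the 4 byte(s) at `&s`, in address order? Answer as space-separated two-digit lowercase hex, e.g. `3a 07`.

21 c9 17 bc

[0+:2] err=1 & 0x3 = 0x1; word=0x00000001
[2+:16] prio=62024 & 0xffff = 0xf248; word=0x0003c921
[18+:3] bank=-3 & 0x7 = 0x5; word=0x0017c921
[21+:7] mode=96 & 0x7f = 0x60; word=0x0c17c921
[28+:4] chan=11 & 0xf = 0xb; word=0xbc17c921
word = 0xbc17c921 → little-endian bytes:
  [0]=0x21  [1]=0xc9  [2]=0x17  [3]=0xbc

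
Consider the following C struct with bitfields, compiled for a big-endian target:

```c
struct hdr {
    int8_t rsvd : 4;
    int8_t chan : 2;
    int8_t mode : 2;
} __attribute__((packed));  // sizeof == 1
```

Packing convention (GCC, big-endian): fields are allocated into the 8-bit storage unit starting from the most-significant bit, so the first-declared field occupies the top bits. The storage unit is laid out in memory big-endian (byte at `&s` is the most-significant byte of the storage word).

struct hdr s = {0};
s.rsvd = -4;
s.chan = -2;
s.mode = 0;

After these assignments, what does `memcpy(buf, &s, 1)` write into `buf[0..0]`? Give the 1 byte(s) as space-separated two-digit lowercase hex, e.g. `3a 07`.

c8

[4+:4] rsvd=-4 & 0xf = 0xc; word=0xc0
[2+:2] chan=-2 & 0x3 = 0x2; word=0xc8
[0+:2] mode=0 & 0x3 = 0x0; word=0xc8
word = 0xc8 → big-endian bytes:
  [0]=0xc8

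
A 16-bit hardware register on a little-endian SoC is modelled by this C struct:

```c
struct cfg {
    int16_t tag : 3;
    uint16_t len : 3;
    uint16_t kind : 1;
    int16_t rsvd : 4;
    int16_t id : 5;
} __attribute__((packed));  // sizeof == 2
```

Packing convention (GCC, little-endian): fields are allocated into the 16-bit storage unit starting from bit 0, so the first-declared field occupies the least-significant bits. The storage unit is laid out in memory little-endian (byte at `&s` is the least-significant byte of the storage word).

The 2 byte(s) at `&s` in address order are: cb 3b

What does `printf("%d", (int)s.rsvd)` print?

[0]=0xcb [1]=0x3b (little-endian) → word 0x3bcb
tag [0+:3] = (word>>0) & 0x7 = 3
len [3+:3] = (word>>3) & 0x7 = 1
kind [6+:1] = (word>>6) & 0x1 = 1
rsvd [7+:4] = (word>>7) & 0xf = 7  ←
id [11+:5] = (word>>11) & 0x1f = 7
rsvd signed 4b, MSB=0: value = 7

7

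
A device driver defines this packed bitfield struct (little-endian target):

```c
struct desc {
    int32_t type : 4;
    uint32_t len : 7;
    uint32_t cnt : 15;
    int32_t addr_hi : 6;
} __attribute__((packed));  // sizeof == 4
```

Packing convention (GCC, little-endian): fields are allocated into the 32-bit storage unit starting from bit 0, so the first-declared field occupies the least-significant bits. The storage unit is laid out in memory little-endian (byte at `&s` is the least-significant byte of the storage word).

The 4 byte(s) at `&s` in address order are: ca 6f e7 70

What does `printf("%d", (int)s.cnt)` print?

7405

[0]=0xca [1]=0x6f [2]=0xe7 [3]=0x70 (little-endian) → word 0x70e76fca
type:4 @ bit 0 → (0x70e76fca>>0)&0xf = 0xa
len:7 @ bit 4 → (0x70e76fca>>4)&0x7f = 0x7c
cnt:15 @ bit 11 → (0x70e76fca>>11)&0x7fff = 0x1ced  ←
addr_hi:6 @ bit 26 → (0x70e76fca>>26)&0x3f = 0x1c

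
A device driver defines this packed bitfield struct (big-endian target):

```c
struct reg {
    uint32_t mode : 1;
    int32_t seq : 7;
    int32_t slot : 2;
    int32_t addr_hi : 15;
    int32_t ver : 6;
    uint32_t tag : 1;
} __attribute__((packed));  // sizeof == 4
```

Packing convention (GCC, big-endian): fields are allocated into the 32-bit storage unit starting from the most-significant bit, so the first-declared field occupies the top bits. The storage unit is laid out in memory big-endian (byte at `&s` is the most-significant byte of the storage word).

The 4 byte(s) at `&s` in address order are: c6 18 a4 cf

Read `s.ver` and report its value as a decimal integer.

[0]=0xc6 [1]=0x18 [2]=0xa4 [3]=0xcf (big-endian) → word 0xc618a4cf
mode [31+:1] = (word>>31) & 0x1 = 1
seq [24+:7] = (word>>24) & 0x7f = 70
slot [22+:2] = (word>>22) & 0x3 = 0
addr_hi [7+:15] = (word>>7) & 0x7fff = 12617
ver [1+:6] = (word>>1) & 0x3f = 39  ←
tag [0+:1] = (word>>0) & 0x1 = 1
ver signed 6b, MSB=1: 39 - 64 = -25

-25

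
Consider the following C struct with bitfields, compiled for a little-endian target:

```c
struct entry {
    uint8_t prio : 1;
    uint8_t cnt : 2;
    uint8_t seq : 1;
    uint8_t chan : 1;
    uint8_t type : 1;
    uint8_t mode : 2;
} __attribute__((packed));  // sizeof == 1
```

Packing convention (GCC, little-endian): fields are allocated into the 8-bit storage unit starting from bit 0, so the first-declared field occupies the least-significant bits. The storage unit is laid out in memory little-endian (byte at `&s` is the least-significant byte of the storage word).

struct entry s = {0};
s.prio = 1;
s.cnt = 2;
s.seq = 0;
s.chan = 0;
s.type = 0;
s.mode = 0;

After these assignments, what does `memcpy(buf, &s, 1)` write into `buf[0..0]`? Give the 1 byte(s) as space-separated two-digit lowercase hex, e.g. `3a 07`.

05

prio:1 = 1 → 0x1 << 0 → word 0x01
cnt:2 = 2 → 0x2 << 1 → word 0x05
seq:1 = 0 → 0x0 << 3 → word 0x05
chan:1 = 0 → 0x0 << 4 → word 0x05
type:1 = 0 → 0x0 << 5 → word 0x05
mode:2 = 0 → 0x0 << 6 → word 0x05
word = 0x05 → little-endian bytes:
  [0]=0x05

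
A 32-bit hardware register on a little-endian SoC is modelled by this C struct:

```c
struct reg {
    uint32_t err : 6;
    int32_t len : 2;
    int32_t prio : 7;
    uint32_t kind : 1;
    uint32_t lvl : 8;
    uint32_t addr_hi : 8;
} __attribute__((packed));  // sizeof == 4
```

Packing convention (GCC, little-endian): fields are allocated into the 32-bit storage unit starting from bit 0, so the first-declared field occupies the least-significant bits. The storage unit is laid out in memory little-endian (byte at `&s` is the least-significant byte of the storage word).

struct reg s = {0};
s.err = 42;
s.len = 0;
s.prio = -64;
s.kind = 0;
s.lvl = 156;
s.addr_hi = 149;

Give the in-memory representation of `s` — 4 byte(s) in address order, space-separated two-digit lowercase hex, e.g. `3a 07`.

[0+:6] err=42 & 0x3f = 0x2a; word=0x0000002a
[6+:2] len=0 & 0x3 = 0x0; word=0x0000002a
[8+:7] prio=-64 & 0x7f = 0x40; word=0x0000402a
[15+:1] kind=0 & 0x1 = 0x0; word=0x0000402a
[16+:8] lvl=156 & 0xff = 0x9c; word=0x009c402a
[24+:8] addr_hi=149 & 0xff = 0x95; word=0x959c402a
word = 0x959c402a → little-endian bytes:
  [0]=0x2a  [1]=0x40  [2]=0x9c  [3]=0x95

2a 40 9c 95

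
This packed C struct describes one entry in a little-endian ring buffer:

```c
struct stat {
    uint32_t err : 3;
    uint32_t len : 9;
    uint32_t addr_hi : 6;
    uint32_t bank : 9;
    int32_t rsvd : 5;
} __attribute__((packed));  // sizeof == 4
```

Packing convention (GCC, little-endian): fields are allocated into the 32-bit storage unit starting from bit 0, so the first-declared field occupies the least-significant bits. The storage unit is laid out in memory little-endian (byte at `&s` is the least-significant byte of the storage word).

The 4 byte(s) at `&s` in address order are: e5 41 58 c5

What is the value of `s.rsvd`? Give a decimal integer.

-8

[0]=0xe5 [1]=0x41 [2]=0x58 [3]=0xc5 (little-endian) → word 0xc55841e5
err:3 @ bit 0 → (0xc55841e5>>0)&0x7 = 0x5
len:9 @ bit 3 → (0xc55841e5>>3)&0x1ff = 0x3c
addr_hi:6 @ bit 12 → (0xc55841e5>>12)&0x3f = 0x4
bank:9 @ bit 18 → (0xc55841e5>>18)&0x1ff = 0x156
rsvd:5 @ bit 27 → (0xc55841e5>>27)&0x1f = 0x18  ←
rsvd signed 5b, MSB=1: 24 - 32 = -8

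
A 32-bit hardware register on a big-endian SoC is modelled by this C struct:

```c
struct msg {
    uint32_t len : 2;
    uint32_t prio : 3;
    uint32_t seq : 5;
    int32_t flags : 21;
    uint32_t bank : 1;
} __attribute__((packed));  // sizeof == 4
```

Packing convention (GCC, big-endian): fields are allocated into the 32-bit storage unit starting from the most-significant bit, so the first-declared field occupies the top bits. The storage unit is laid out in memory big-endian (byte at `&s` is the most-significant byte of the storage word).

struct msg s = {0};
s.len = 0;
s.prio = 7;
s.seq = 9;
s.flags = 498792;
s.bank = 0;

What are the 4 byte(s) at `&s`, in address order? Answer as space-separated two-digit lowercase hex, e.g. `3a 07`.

3a 4f 38 d0

len (2b) val=0 bits=0x0 at bit 30: 0x00000000
prio (3b) val=7 bits=0x7 at bit 27: 0x38000000
seq (5b) val=9 bits=0x9 at bit 22: 0x3a400000
flags (21b) val=498792 bits=0x79c68 at bit 1: 0x3a4f38d0
bank (1b) val=0 bits=0x0 at bit 0: 0x3a4f38d0
word = 0x3a4f38d0 → big-endian bytes:
  [0]=0x3a  [1]=0x4f  [2]=0x38  [3]=0xd0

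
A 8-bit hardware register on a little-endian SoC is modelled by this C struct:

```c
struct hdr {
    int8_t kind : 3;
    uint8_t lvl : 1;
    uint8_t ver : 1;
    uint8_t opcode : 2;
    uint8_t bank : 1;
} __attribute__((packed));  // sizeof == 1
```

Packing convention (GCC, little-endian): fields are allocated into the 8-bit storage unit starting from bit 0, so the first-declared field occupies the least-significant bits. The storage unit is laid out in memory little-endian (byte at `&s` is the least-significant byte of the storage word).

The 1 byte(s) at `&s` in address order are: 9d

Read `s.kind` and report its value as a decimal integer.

-3

[0]=0x9d (little-endian) → word 0x9d
kind [0+:3] = (word>>0) & 0x7 = 5  ←
lvl [3+:1] = (word>>3) & 0x1 = 1
ver [4+:1] = (word>>4) & 0x1 = 1
opcode [5+:2] = (word>>5) & 0x3 = 0
bank [7+:1] = (word>>7) & 0x1 = 1
kind signed 3b, MSB=1: 5 - 8 = -3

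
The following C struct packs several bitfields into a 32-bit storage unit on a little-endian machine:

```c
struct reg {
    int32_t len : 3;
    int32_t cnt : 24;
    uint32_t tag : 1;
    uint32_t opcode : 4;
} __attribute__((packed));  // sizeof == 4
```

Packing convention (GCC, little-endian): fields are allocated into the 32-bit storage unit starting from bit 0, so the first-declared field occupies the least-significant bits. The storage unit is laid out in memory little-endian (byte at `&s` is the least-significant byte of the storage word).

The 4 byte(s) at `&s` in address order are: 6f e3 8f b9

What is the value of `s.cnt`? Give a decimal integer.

3275885

[0]=0x6f [1]=0xe3 [2]=0x8f [3]=0xb9 (little-endian) → word 0xb98fe36f
len [0+:3] = (word>>0) & 0x7 = 7
cnt [3+:24] = (word>>3) & 0xffffff = 3275885  ←
tag [27+:1] = (word>>27) & 0x1 = 1
opcode [28+:4] = (word>>28) & 0xf = 11
cnt signed 24b, MSB=0: value = 3275885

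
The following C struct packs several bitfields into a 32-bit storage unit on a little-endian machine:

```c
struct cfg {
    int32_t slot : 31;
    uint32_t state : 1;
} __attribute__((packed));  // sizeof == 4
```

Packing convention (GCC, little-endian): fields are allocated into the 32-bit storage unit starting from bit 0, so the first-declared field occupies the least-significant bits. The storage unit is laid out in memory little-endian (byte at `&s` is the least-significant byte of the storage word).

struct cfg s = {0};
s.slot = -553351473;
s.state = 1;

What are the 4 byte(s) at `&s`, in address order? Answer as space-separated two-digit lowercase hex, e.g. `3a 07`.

cf 86 04 df

slot:31 = -553351473 → 0x5f0486cf << 0 → word 0x5f0486cf
state:1 = 1 → 0x1 << 31 → word 0xdf0486cf
word = 0xdf0486cf → little-endian bytes:
  [0]=0xcf  [1]=0x86  [2]=0x04  [3]=0xdf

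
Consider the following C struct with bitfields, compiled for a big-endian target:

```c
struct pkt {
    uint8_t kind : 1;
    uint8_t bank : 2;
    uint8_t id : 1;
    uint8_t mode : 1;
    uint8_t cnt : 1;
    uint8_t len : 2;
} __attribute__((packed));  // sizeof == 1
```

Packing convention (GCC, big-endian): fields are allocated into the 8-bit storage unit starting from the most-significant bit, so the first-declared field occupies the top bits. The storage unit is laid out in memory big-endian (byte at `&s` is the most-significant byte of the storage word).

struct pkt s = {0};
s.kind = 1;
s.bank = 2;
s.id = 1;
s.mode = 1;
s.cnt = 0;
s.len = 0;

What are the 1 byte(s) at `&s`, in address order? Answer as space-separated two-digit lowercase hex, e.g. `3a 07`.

d8

kind:1 = 1 → 0x1 << 7 → word 0x80
bank:2 = 2 → 0x2 << 5 → word 0xc0
id:1 = 1 → 0x1 << 4 → word 0xd0
mode:1 = 1 → 0x1 << 3 → word 0xd8
cnt:1 = 0 → 0x0 << 2 → word 0xd8
len:2 = 0 → 0x0 << 0 → word 0xd8
word = 0xd8 → big-endian bytes:
  [0]=0xd8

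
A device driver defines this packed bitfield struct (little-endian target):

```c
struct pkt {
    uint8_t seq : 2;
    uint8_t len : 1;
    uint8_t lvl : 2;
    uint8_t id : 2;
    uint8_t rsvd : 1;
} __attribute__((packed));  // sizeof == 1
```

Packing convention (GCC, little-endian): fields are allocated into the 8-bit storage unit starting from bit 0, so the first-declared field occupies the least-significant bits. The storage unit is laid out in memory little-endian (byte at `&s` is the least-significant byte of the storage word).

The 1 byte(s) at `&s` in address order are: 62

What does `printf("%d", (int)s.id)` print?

3

[0]=0x62 (little-endian) → word 0x62
seq:2 @ bit 0 → (0x62>>0)&0x3 = 0x2
len:1 @ bit 2 → (0x62>>2)&0x1 = 0x0
lvl:2 @ bit 3 → (0x62>>3)&0x3 = 0x0
id:2 @ bit 5 → (0x62>>5)&0x3 = 0x3  ←
rsvd:1 @ bit 7 → (0x62>>7)&0x1 = 0x0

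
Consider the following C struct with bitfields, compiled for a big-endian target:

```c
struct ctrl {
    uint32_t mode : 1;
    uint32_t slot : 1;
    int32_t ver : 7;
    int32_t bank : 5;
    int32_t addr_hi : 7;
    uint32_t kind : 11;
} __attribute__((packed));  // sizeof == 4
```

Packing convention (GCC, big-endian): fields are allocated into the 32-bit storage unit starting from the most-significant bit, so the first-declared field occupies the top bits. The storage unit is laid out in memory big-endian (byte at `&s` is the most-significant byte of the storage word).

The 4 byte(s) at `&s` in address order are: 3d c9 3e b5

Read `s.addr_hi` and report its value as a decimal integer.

[0]=0x3d [1]=0xc9 [2]=0x3e [3]=0xb5 (big-endian) → word 0x3dc93eb5
mode [31+:1] = (word>>31) & 0x1 = 0
slot [30+:1] = (word>>30) & 0x1 = 0
ver [23+:7] = (word>>23) & 0x7f = 123
bank [18+:5] = (word>>18) & 0x1f = 18
addr_hi [11+:7] = (word>>11) & 0x7f = 39  ←
kind [0+:11] = (word>>0) & 0x7ff = 1717
addr_hi signed 7b, MSB=0: value = 39

39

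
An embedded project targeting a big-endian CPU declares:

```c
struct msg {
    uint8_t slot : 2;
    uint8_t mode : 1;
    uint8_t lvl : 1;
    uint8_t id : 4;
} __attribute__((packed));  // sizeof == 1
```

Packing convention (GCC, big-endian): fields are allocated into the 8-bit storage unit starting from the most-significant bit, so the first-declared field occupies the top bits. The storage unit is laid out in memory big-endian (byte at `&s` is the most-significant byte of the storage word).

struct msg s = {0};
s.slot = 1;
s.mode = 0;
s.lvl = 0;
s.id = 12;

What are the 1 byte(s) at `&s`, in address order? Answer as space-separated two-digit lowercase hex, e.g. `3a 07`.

4c

[6+:2] slot=1 & 0x3 = 0x1; word=0x40
[5+:1] mode=0 & 0x1 = 0x0; word=0x40
[4+:1] lvl=0 & 0x1 = 0x0; word=0x40
[0+:4] id=12 & 0xf = 0xc; word=0x4c
word = 0x4c → big-endian bytes:
  [0]=0x4c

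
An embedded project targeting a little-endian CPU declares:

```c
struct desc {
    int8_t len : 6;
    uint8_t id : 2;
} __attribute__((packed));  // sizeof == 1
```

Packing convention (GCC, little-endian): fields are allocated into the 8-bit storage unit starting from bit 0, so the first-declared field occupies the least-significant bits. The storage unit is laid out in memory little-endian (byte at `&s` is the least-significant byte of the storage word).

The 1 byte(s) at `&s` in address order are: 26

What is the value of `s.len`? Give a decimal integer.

[0]=0x26 (little-endian) → word 0x26
len:6 @ bit 0 → (0x26>>0)&0x3f = 0x26  ←
id:2 @ bit 6 → (0x26>>6)&0x3 = 0x0
len signed 6b, MSB=1: 38 - 64 = -26

-26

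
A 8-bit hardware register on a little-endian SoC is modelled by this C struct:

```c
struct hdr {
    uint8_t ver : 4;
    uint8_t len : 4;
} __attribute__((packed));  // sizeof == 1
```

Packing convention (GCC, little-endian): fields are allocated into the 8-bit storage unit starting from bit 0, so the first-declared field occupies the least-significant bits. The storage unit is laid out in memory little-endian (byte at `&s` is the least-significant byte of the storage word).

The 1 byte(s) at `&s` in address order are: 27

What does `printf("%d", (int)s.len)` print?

2

[0]=0x27 (little-endian) → word 0x27
ver:4 @ bit 0 → (0x27>>0)&0xf = 0x7
len:4 @ bit 4 → (0x27>>4)&0xf = 0x2  ←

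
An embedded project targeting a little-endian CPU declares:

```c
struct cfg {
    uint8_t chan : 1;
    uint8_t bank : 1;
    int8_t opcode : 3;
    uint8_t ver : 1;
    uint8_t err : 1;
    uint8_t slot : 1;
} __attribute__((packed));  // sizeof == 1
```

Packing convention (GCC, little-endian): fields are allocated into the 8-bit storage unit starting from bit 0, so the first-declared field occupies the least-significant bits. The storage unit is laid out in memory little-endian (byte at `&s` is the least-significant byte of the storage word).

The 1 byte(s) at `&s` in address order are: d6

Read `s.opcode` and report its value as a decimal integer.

[0]=0xd6 (little-endian) → word 0xd6
chan [0+:1] = (word>>0) & 0x1 = 0
bank [1+:1] = (word>>1) & 0x1 = 1
opcode [2+:3] = (word>>2) & 0x7 = 5  ←
ver [5+:1] = (word>>5) & 0x1 = 0
err [6+:1] = (word>>6) & 0x1 = 1
slot [7+:1] = (word>>7) & 0x1 = 1
opcode signed 3b, MSB=1: 5 - 8 = -3

-3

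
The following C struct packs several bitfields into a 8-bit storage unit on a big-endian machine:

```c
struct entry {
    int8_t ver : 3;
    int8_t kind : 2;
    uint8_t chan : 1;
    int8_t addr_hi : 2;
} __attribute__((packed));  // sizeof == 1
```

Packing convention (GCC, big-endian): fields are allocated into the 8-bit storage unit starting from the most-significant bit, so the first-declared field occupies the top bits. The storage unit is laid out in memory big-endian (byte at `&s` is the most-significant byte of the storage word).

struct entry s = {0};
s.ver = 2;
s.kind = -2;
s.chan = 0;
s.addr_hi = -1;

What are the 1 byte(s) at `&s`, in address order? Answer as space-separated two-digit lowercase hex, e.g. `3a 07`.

53

ver:3 = 2 → 0x2 << 5 → word 0x40
kind:2 = -2 → 0x2 << 3 → word 0x50
chan:1 = 0 → 0x0 << 2 → word 0x50
addr_hi:2 = -1 → 0x3 << 0 → word 0x53
word = 0x53 → big-endian bytes:
  [0]=0x53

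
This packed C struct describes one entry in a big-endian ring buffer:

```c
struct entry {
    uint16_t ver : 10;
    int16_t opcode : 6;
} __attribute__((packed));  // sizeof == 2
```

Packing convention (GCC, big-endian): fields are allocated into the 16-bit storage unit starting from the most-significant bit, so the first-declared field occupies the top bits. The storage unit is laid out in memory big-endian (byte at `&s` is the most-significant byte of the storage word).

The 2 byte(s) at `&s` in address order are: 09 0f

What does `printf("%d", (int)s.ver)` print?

[0]=0x09 [1]=0x0f (big-endian) → word 0x090f
ver [6+:10] = (word>>6) & 0x3ff = 36  ←
opcode [0+:6] = (word>>0) & 0x3f = 15

36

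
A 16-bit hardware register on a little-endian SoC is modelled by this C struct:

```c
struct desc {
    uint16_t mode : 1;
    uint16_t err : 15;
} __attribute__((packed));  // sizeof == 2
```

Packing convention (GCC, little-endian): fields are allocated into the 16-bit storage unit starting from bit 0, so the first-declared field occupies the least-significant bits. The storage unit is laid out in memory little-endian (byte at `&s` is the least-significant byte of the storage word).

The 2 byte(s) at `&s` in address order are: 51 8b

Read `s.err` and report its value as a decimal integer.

[0]=0x51 [1]=0x8b (little-endian) → word 0x8b51
mode:1 @ bit 0 → (0x8b51>>0)&0x1 = 0x1
err:15 @ bit 1 → (0x8b51>>1)&0x7fff = 0x45a8  ←

17832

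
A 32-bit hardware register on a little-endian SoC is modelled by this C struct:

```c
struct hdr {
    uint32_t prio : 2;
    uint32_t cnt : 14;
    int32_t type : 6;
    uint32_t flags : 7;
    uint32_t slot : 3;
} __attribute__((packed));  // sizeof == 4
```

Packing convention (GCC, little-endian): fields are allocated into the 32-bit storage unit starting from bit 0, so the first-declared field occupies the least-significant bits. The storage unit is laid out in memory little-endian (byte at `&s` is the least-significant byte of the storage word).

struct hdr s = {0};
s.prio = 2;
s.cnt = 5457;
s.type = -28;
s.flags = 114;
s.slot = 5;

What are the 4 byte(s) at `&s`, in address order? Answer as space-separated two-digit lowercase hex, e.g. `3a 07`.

[0+:2] prio=2 & 0x3 = 0x2; word=0x00000002
[2+:14] cnt=5457 & 0x3fff = 0x1551; word=0x00005546
[16+:6] type=-28 & 0x3f = 0x24; word=0x00245546
[22+:7] flags=114 & 0x7f = 0x72; word=0x1ca45546
[29+:3] slot=5 & 0x7 = 0x5; word=0xbca45546
word = 0xbca45546 → little-endian bytes:
  [0]=0x46  [1]=0x55  [2]=0xa4  [3]=0xbc

46 55 a4 bc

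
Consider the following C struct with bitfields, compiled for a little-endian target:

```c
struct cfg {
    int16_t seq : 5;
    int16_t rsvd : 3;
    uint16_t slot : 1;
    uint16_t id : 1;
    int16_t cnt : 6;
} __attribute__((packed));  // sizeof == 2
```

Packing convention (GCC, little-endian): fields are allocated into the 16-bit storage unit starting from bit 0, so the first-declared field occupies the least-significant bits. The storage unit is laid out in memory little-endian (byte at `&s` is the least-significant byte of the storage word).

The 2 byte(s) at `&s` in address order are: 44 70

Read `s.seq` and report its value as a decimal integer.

4

[0]=0x44 [1]=0x70 (little-endian) → word 0x7044
seq [0+:5] = (word>>0) & 0x1f = 4  ←
rsvd [5+:3] = (word>>5) & 0x7 = 2
slot [8+:1] = (word>>8) & 0x1 = 0
id [9+:1] = (word>>9) & 0x1 = 0
cnt [10+:6] = (word>>10) & 0x3f = 28
seq signed 5b, MSB=0: value = 4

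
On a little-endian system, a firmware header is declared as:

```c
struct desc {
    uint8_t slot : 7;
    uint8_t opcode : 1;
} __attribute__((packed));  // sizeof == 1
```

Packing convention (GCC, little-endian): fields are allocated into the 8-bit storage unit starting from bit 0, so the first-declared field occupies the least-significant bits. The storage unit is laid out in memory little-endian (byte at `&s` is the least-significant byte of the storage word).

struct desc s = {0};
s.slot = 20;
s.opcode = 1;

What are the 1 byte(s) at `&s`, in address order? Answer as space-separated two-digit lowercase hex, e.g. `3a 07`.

94

[0+:7] slot=20 & 0x7f = 0x14; word=0x14
[7+:1] opcode=1 & 0x1 = 0x1; word=0x94
word = 0x94 → little-endian bytes:
  [0]=0x94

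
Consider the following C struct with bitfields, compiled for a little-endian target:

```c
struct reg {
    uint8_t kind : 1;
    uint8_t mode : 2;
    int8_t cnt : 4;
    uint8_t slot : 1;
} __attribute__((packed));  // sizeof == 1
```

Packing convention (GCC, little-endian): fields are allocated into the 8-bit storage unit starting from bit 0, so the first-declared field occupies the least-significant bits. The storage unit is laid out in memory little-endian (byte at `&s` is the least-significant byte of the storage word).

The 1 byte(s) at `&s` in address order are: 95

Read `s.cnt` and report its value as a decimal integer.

2

[0]=0x95 (little-endian) → word 0x95
kind [0+:1] = (word>>0) & 0x1 = 1
mode [1+:2] = (word>>1) & 0x3 = 2
cnt [3+:4] = (word>>3) & 0xf = 2  ←
slot [7+:1] = (word>>7) & 0x1 = 1
cnt signed 4b, MSB=0: value = 2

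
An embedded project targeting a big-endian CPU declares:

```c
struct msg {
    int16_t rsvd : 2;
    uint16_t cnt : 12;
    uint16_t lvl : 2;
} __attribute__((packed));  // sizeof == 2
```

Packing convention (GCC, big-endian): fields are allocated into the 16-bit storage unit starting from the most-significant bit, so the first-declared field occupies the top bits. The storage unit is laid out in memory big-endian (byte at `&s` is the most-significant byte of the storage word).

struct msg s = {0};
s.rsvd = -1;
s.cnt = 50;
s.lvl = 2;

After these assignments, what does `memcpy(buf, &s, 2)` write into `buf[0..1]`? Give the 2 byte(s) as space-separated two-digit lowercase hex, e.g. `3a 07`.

rsvd:2 = -1 → 0x3 << 14 → word 0xc000
cnt:12 = 50 → 0x32 << 2 → word 0xc0c8
lvl:2 = 2 → 0x2 << 0 → word 0xc0ca
word = 0xc0ca → big-endian bytes:
  [0]=0xc0  [1]=0xca

c0 ca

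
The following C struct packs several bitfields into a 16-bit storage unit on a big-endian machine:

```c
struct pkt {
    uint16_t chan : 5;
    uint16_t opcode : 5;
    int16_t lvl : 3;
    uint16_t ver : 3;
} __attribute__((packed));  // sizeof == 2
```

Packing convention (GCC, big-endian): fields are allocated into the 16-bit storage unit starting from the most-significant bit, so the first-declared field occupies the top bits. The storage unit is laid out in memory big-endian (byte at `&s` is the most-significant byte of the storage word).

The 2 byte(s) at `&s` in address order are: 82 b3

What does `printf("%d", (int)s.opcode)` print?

[0]=0x82 [1]=0xb3 (big-endian) → word 0x82b3
chan:5 @ bit 11 → (0x82b3>>11)&0x1f = 0x10
opcode:5 @ bit 6 → (0x82b3>>6)&0x1f = 0xa  ←
lvl:3 @ bit 3 → (0x82b3>>3)&0x7 = 0x6
ver:3 @ bit 0 → (0x82b3>>0)&0x7 = 0x3

10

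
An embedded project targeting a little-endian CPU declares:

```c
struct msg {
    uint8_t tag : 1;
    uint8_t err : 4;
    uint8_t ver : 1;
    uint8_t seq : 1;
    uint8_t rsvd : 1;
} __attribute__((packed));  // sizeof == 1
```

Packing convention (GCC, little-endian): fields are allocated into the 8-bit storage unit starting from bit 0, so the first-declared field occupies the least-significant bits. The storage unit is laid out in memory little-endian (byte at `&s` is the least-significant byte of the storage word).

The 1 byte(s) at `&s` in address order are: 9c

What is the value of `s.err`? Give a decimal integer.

14

[0]=0x9c (little-endian) → word 0x9c
tag:1 @ bit 0 → (0x9c>>0)&0x1 = 0x0
err:4 @ bit 1 → (0x9c>>1)&0xf = 0xe  ←
ver:1 @ bit 5 → (0x9c>>5)&0x1 = 0x0
seq:1 @ bit 6 → (0x9c>>6)&0x1 = 0x0
rsvd:1 @ bit 7 → (0x9c>>7)&0x1 = 0x1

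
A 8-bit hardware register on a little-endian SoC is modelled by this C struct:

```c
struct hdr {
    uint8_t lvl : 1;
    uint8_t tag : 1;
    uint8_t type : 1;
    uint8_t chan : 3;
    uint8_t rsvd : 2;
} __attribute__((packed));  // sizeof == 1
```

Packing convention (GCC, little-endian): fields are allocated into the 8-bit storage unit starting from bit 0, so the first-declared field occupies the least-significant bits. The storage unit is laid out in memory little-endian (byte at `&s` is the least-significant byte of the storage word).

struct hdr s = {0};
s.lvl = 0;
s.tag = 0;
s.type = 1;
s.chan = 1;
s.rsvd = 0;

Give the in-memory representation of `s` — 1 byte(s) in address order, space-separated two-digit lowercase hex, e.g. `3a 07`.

lvl (1b) val=0 bits=0x0 at bit 0: 0x00
tag (1b) val=0 bits=0x0 at bit 1: 0x00
type (1b) val=1 bits=0x1 at bit 2: 0x04
chan (3b) val=1 bits=0x1 at bit 3: 0x0c
rsvd (2b) val=0 bits=0x0 at bit 6: 0x0c
word = 0x0c → little-endian bytes:
  [0]=0x0c

0c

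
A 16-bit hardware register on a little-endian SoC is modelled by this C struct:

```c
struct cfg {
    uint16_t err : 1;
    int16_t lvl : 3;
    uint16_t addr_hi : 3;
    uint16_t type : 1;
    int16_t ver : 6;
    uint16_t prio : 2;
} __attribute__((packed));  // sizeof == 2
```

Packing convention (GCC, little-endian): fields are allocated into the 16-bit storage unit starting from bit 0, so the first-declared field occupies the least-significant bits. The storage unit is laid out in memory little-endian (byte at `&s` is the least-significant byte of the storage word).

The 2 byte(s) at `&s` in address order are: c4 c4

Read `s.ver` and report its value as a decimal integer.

4

[0]=0xc4 [1]=0xc4 (little-endian) → word 0xc4c4
err [0+:1] = (word>>0) & 0x1 = 0
lvl [1+:3] = (word>>1) & 0x7 = 2
addr_hi [4+:3] = (word>>4) & 0x7 = 4
type [7+:1] = (word>>7) & 0x1 = 1
ver [8+:6] = (word>>8) & 0x3f = 4  ←
prio [14+:2] = (word>>14) & 0x3 = 3
ver signed 6b, MSB=0: value = 4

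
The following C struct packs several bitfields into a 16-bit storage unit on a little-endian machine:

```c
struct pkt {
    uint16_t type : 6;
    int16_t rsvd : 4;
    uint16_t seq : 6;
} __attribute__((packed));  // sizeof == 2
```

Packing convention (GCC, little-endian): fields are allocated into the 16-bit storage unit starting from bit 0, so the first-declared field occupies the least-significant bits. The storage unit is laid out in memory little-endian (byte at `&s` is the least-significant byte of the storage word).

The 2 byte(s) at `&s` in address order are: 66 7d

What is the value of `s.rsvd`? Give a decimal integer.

5

[0]=0x66 [1]=0x7d (little-endian) → word 0x7d66
type:6 @ bit 0 → (0x7d66>>0)&0x3f = 0x26
rsvd:4 @ bit 6 → (0x7d66>>6)&0xf = 0x5  ←
seq:6 @ bit 10 → (0x7d66>>10)&0x3f = 0x1f
rsvd signed 4b, MSB=0: value = 5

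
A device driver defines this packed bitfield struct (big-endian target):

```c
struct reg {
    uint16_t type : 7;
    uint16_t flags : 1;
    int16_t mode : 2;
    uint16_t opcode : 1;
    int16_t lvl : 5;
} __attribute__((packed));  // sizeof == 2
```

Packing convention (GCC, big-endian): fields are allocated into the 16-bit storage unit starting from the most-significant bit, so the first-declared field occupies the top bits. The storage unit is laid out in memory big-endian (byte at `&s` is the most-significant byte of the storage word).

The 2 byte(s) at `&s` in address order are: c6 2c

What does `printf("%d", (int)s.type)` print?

99

[0]=0xc6 [1]=0x2c (big-endian) → word 0xc62c
type [9+:7] = (word>>9) & 0x7f = 99  ←
flags [8+:1] = (word>>8) & 0x1 = 0
mode [6+:2] = (word>>6) & 0x3 = 0
opcode [5+:1] = (word>>5) & 0x1 = 1
lvl [0+:5] = (word>>0) & 0x1f = 12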